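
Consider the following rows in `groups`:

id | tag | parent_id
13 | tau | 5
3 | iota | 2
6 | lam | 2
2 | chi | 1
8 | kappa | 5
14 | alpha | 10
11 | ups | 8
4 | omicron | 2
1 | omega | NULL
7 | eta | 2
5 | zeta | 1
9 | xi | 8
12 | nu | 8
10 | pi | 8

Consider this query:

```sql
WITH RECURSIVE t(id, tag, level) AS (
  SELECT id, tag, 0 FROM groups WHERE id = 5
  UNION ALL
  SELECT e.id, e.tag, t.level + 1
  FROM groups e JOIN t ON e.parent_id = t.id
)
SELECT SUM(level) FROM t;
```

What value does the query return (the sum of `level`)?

Base: id=5 (zeta) at level 0.
Iteration 1: rows with parent_id in {5} -> kappa (id 8, level 1), tau (id 13, level 1).
Iteration 2: rows with parent_id in {8,13} -> xi (id 9, level 2), pi (id 10, level 2), ups (id 11, level 2), nu (id 12, level 2).
Iteration 3: rows with parent_id in {9,10,11,12} -> alpha (id 14, level 3).
Iteration 4: no rows with parent_id in {14}; recursion stops.
SUM(level) = 0 + 1 + 1 + 2 + 2 + 2 + 2 + 3 = 13.

13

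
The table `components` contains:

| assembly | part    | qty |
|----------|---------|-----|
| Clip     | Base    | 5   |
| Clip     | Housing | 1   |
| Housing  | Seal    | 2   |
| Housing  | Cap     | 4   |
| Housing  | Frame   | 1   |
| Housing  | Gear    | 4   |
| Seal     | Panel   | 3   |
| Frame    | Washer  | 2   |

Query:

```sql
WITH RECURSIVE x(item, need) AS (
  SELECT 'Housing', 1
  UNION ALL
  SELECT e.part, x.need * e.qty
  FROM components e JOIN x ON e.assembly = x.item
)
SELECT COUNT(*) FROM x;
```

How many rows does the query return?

7

Base: (Housing, need=1).
Iteration 1: components of {Housing} -> Cap = 1*4 = 4, Frame = 1*1 = 1, Gear = 1*4 = 4, Seal = 1*2 = 2.
Iteration 2: components of {Cap,Frame,Gear,Seal} -> Panel = 2*3 = 6, Washer = 1*2 = 2.
Iteration 3: no further components; recursion stops.
Total rows emitted: 7.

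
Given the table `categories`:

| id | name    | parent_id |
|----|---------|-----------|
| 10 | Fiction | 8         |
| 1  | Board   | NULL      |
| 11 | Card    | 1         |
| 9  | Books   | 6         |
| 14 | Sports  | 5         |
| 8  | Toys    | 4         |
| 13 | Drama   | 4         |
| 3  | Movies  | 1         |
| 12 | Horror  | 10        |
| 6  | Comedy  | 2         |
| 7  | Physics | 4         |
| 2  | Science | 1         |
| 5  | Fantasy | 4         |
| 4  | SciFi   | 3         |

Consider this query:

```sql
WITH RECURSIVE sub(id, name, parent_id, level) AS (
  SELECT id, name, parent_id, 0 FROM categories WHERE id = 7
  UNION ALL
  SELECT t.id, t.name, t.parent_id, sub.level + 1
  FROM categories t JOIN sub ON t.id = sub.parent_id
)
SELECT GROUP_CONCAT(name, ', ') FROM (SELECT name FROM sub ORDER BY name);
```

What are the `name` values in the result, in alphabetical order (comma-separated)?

Board, Movies, Physics, SciFi

Base: id=7 (Physics), parent_id=4, level 0.
Iteration 1: join on id=4 -> SciFi (id 4, parent_id=3, level 1).
Iteration 2: join on id=3 -> Movies (id 3, parent_id=1, level 2).
Iteration 3: join on id=1 -> Board (id 1, parent_id=NULL, level 3).
Iteration 4: parent_id is NULL; no match; recursion stops.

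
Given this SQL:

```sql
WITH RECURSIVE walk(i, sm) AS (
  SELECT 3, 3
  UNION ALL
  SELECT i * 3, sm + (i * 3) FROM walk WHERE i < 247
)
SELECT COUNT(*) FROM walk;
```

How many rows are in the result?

6

Base: i=3, sm=3.
Iteration 1: 3 < 247 holds -> i = 3 * 3 = 9, sm = 3 + 9 = 12.
Iteration 2: 9 < 247 holds -> i = 9 * 3 = 27, sm = 12 + 27 = 39.
Iteration 3: 27 < 247 holds -> i = 27 * 3 = 81, sm = 39 + 81 = 120.
Iteration 4: 81 < 247 holds -> i = 81 * 3 = 243, sm = 120 + 243 = 363.
Iteration 5: 243 < 247 holds -> i = 243 * 3 = 729, sm = 363 + 729 = 1092.
Iteration 6: 729 < 247 fails; recursion stops.
Total rows emitted: 6.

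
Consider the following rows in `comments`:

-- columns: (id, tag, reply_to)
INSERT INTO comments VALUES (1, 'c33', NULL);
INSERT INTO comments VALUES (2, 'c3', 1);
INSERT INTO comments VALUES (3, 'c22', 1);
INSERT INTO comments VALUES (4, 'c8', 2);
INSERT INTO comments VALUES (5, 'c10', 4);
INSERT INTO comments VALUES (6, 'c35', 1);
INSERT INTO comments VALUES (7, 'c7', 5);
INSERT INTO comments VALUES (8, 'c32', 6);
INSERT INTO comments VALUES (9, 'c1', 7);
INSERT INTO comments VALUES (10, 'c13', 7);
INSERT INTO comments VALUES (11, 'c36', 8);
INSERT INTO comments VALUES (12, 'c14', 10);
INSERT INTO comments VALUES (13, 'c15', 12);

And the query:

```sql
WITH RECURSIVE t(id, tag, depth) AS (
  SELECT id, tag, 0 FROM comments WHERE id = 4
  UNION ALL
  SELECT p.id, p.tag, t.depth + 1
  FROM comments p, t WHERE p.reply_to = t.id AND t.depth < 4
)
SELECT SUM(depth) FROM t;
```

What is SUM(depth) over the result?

Base: id=4 (c8) at depth 0.
Iteration 1: rows with reply_to in {4} -> c10 (id 5, depth 1).
Iteration 2: rows with reply_to in {5} -> c7 (id 7, depth 2).
Iteration 3: rows with reply_to in {7} -> c1 (id 9, depth 3), c13 (id 10, depth 3).
Iteration 4: rows with reply_to in {9,10} -> c14 (id 12, depth 4).
Iteration 5: depth < 4 fails for all current rows; recursion stops.
SUM(depth) = 0 + 1 + 2 + 3 + 3 + 4 = 13.

13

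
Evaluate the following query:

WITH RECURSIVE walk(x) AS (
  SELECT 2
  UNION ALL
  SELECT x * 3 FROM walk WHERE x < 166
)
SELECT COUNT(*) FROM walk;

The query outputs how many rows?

Base: x=2.
Iteration 1: 2 < 166 holds -> x = 2 * 3 = 6.
Iteration 2: 6 < 166 holds -> x = 6 * 3 = 18.
Iteration 3: 18 < 166 holds -> x = 18 * 3 = 54.
Iteration 4: 54 < 166 holds -> x = 54 * 3 = 162.
Iteration 5: 162 < 166 holds -> x = 162 * 3 = 486.
Iteration 6: 486 < 166 fails; recursion stops.
Total rows emitted: 6.

6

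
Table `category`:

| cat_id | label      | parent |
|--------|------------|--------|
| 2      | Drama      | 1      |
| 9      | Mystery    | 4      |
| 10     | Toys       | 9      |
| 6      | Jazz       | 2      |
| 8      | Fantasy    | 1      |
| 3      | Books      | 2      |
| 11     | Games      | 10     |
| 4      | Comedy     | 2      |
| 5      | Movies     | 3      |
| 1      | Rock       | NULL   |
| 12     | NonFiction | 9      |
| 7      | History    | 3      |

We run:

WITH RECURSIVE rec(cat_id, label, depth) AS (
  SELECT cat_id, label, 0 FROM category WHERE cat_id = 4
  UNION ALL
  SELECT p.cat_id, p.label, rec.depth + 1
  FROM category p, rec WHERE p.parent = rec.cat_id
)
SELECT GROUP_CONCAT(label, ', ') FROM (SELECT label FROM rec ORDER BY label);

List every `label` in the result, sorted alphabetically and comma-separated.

Base: cat_id=4 (Comedy) at depth 0.
Iteration 1: rows with parent in {4} -> Mystery (id 9, depth 1).
Iteration 2: rows with parent in {9} -> Toys (id 10, depth 2), NonFiction (id 12, depth 2).
Iteration 3: rows with parent in {10,12} -> Games (id 11, depth 3).
Iteration 4: no rows with parent in {11}; recursion stops.

Comedy, Games, Mystery, NonFiction, Toys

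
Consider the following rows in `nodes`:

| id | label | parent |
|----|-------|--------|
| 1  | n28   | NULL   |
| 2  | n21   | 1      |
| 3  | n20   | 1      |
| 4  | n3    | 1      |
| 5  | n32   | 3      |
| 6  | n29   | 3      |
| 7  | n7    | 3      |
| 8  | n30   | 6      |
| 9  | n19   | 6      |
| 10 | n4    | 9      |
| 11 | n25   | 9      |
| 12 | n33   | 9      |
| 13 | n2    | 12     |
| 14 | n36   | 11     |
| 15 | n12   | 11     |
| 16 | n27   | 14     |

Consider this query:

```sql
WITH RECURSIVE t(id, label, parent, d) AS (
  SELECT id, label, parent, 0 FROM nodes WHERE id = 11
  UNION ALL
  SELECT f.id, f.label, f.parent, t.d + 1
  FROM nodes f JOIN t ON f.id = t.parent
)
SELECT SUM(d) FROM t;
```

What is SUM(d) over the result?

Base: id=11 (n25), parent=9, d 0.
Iteration 1: join on id=9 -> n19 (id 9, parent=6, d 1).
Iteration 2: join on id=6 -> n29 (id 6, parent=3, d 2).
Iteration 3: join on id=3 -> n20 (id 3, parent=1, d 3).
Iteration 4: join on id=1 -> n28 (id 1, parent=NULL, d 4).
Iteration 5: parent is NULL; no match; recursion stops.
SUM(d) = 0 + 1 + 2 + 3 + 4 = 10.

10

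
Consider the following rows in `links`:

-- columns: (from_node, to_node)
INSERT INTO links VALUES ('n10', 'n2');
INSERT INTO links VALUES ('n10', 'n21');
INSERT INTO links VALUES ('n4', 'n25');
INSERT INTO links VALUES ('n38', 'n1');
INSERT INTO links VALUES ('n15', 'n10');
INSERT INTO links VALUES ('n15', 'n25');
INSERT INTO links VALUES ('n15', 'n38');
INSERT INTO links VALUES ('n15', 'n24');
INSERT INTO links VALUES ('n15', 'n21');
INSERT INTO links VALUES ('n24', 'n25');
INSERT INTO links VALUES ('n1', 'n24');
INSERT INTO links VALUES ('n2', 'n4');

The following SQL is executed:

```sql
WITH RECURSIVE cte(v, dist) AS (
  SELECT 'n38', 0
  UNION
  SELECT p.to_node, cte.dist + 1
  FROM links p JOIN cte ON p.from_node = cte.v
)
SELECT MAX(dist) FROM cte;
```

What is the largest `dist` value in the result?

3

Base: (n38, dist=0).
Iteration 1: edges from {n38} -> (n1, dist=1).
Iteration 2: edges from {n1} -> (n24, dist=2).
Iteration 3: edges from {n24} -> (n25, dist=3).
Iteration 4: no outgoing edges from {n25}; recursion stops.
dist values: 0, 1, 2, 3; the maximum is 3.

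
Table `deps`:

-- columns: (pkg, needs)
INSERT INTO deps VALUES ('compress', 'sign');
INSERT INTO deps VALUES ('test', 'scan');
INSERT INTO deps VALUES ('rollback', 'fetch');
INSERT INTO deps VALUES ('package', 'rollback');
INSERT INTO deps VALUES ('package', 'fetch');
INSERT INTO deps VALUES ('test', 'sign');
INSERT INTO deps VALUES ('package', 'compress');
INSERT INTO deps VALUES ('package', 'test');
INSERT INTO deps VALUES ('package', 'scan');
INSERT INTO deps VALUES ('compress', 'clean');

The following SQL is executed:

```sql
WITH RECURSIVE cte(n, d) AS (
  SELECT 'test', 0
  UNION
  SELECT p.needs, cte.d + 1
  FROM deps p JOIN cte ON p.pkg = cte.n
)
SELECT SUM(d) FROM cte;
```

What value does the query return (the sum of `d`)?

2

Base: (test, d=0).
Iteration 1: edges from {test} -> (scan, d=1), (sign, d=1).
Iteration 2: no outgoing edges from {scan,sign}; recursion stops.
SUM(d) = 0 + 1 + 1 = 2.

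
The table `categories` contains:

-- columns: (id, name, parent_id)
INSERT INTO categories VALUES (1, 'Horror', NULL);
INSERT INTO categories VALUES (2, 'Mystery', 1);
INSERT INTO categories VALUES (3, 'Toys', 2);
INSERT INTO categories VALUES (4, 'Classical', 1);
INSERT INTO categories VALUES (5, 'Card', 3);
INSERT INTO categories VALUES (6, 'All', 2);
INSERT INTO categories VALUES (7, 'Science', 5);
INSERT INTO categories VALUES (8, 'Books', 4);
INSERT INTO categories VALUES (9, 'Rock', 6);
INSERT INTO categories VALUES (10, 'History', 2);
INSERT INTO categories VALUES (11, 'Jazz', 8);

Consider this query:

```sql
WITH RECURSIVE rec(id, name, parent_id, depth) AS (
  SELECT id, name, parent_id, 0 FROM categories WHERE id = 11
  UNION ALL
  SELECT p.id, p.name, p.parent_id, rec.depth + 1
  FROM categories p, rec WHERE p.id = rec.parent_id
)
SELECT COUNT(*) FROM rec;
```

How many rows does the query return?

4

Base: id=11 (Jazz), parent_id=8, depth 0.
Iteration 1: join on id=8 -> Books (id 8, parent_id=4, depth 1).
Iteration 2: join on id=4 -> Classical (id 4, parent_id=1, depth 2).
Iteration 3: join on id=1 -> Horror (id 1, parent_id=NULL, depth 3).
Iteration 4: parent_id is NULL; no match; recursion stops.
Total rows emitted: 4.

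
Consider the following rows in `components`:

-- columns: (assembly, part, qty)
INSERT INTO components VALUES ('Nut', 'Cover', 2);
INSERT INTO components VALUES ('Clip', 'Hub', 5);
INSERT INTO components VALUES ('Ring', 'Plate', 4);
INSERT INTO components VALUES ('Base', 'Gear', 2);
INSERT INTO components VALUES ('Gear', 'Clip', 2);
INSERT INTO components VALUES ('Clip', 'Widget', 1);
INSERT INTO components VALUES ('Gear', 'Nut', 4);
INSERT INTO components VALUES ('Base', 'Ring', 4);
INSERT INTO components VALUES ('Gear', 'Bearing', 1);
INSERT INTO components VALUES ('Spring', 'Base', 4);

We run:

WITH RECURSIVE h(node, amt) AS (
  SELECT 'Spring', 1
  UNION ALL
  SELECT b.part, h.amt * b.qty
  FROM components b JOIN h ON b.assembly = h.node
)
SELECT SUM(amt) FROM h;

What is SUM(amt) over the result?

309

Base: (Spring, amt=1).
Iteration 1: components of {Spring} -> Base = 1*4 = 4.
Iteration 2: components of {Base} -> Gear = 4*2 = 8, Ring = 4*4 = 16.
Iteration 3: components of {Gear,Ring} -> Bearing = 8*1 = 8, Clip = 8*2 = 16, Nut = 8*4 = 32, Plate = 16*4 = 64.
Iteration 4: components of {Bearing,Clip,Nut,Plate} -> Cover = 32*2 = 64, Hub = 16*5 = 80, Widget = 16*1 = 16.
Iteration 5: no further components; recursion stops.
SUM(amt) = 1 + 4 + 16 + 8 + 64 + 8 + 16 + 32 + 16 + 80 + 64 = 309.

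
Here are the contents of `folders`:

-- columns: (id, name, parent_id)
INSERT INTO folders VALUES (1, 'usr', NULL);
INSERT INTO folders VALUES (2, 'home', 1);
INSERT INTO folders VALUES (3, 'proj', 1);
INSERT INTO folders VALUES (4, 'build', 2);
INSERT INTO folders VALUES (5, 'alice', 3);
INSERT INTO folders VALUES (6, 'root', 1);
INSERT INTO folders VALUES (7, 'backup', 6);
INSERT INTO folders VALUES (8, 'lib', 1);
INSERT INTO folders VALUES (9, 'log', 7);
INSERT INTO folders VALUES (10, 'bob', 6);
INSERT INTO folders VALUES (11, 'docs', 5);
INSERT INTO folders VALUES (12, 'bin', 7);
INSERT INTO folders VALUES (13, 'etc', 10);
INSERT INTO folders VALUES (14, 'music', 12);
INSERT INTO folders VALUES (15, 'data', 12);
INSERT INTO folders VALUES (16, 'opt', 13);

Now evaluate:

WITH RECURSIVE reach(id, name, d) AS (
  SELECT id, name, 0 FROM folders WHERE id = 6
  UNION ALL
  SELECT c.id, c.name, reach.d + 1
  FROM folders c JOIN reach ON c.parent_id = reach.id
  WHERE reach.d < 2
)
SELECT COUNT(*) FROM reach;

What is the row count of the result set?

Base: id=6 (root) at d 0.
Iteration 1: rows with parent_id in {6} -> backup (id 7, d 1), bob (id 10, d 1).
Iteration 2: rows with parent_id in {7,10} -> log (id 9, d 2), bin (id 12, d 2), etc (id 13, d 2).
Iteration 3: d < 2 fails for all current rows; recursion stops.
Total rows emitted: 6.

6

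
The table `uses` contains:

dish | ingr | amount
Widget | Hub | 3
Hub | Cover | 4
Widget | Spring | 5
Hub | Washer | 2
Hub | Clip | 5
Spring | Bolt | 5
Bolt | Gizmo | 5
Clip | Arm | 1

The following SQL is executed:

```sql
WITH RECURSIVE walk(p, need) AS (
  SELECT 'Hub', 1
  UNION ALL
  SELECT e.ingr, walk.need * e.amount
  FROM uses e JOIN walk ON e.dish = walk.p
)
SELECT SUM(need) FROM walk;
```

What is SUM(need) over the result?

17

Base: (Hub, need=1).
Iteration 1: components of {Hub} -> Clip = 1*5 = 5, Cover = 1*4 = 4, Washer = 1*2 = 2.
Iteration 2: components of {Clip,Cover,Washer} -> Arm = 5*1 = 5.
Iteration 3: no further components; recursion stops.
SUM(need) = 1 + 4 + 2 + 5 + 5 = 17.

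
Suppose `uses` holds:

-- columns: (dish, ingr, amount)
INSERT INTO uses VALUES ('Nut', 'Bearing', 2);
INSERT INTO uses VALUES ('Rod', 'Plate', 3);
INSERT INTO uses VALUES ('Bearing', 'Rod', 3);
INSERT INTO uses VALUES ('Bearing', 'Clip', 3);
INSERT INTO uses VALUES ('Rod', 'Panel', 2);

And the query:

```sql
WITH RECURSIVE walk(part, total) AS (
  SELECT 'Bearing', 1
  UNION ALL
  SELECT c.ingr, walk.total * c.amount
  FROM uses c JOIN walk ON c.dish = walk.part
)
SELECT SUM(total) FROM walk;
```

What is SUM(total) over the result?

Base: (Bearing, total=1).
Iteration 1: components of {Bearing} -> Clip = 1*3 = 3, Rod = 1*3 = 3.
Iteration 2: components of {Clip,Rod} -> Panel = 3*2 = 6, Plate = 3*3 = 9.
Iteration 3: no further components; recursion stops.
SUM(total) = 1 + 3 + 3 + 6 + 9 = 22.

22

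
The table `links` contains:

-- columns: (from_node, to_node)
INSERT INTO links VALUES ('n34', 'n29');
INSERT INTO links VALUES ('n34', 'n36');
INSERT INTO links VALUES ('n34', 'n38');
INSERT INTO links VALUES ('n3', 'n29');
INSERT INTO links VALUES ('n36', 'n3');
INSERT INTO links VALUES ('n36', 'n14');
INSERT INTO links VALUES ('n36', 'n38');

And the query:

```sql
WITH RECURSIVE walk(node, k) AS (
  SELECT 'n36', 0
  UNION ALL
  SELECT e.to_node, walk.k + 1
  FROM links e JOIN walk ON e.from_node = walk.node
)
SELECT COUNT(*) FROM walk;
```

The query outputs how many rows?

Base: (n36, k=0).
Iteration 1: edges from {n36} -> (n14, k=1), (n3, k=1), (n38, k=1).
Iteration 2: edges from {n14,n3,n38} -> (n29, k=2).
Iteration 3: no outgoing edges from {n29}; recursion stops.
Total rows emitted: 5.

5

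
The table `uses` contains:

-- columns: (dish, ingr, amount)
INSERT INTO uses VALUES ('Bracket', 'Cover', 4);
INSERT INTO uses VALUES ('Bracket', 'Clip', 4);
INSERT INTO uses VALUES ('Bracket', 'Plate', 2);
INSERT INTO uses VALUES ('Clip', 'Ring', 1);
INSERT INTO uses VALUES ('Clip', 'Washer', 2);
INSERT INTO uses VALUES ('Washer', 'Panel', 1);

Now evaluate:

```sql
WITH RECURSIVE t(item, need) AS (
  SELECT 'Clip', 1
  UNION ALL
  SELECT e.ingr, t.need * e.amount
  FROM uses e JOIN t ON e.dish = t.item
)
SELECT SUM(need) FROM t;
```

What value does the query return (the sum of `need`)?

Base: (Clip, need=1).
Iteration 1: components of {Clip} -> Ring = 1*1 = 1, Washer = 1*2 = 2.
Iteration 2: components of {Ring,Washer} -> Panel = 2*1 = 2.
Iteration 3: no further components; recursion stops.
SUM(need) = 1 + 2 + 1 + 2 = 6.

6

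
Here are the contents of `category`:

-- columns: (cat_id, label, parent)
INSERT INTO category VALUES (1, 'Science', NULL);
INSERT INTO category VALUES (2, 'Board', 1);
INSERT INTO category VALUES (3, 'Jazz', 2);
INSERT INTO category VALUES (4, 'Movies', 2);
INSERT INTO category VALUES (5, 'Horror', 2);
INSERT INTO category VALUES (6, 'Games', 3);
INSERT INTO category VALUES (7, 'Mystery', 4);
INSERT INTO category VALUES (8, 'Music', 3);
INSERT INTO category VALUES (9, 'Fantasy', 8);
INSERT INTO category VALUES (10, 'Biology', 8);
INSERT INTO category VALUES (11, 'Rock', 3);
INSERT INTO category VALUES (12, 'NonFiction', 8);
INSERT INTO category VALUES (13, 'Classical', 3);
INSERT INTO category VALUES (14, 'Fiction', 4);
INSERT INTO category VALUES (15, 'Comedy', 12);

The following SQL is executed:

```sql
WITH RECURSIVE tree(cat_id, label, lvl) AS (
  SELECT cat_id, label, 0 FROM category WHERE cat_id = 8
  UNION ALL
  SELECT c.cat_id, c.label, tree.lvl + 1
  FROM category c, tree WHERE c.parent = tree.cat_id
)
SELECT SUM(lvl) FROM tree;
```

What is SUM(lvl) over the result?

Base: cat_id=8 (Music) at lvl 0.
Iteration 1: rows with parent in {8} -> Fantasy (id 9, lvl 1), Biology (id 10, lvl 1), NonFiction (id 12, lvl 1).
Iteration 2: rows with parent in {9,10,12} -> Comedy (id 15, lvl 2).
Iteration 3: no rows with parent in {15}; recursion stops.
SUM(lvl) = 0 + 1 + 1 + 1 + 2 = 5.

5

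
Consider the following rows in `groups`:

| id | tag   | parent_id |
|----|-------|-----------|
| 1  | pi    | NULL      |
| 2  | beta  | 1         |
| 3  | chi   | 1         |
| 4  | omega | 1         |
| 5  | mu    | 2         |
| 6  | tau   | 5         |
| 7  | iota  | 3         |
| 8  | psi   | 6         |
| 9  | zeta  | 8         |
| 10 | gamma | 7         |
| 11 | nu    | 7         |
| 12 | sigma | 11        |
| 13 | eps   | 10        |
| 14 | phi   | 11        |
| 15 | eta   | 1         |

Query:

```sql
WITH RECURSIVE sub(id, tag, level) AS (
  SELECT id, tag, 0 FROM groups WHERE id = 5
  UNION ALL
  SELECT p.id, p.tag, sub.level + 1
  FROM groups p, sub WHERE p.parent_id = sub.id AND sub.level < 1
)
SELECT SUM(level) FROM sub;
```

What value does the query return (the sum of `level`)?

1

Base: id=5 (mu) at level 0.
Iteration 1: rows with parent_id in {5} -> tau (id 6, level 1).
Iteration 2: level < 1 fails for all current rows; recursion stops.
SUM(level) = 0 + 1 = 1.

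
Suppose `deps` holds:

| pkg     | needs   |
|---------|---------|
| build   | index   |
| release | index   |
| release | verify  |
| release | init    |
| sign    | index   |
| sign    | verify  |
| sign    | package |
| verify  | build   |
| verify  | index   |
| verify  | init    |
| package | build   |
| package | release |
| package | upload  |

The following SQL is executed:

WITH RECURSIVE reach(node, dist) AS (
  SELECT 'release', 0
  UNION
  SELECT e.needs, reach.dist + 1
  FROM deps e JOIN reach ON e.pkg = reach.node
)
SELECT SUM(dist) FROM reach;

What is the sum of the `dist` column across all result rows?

Base: (release, dist=0).
Iteration 1: edges from {release} -> (index, dist=1), (init, dist=1), (verify, dist=1).
Iteration 2: edges from {index,init,verify} -> (build, dist=2), (index, dist=2), (init, dist=2).
Iteration 3: edges from {build,index,init} -> (index, dist=3).
Iteration 4: no outgoing edges from {index}; recursion stops.
SUM(dist) = 0 + 1 + 1 + 1 + 2 + 2 + 2 + 3 = 12.

12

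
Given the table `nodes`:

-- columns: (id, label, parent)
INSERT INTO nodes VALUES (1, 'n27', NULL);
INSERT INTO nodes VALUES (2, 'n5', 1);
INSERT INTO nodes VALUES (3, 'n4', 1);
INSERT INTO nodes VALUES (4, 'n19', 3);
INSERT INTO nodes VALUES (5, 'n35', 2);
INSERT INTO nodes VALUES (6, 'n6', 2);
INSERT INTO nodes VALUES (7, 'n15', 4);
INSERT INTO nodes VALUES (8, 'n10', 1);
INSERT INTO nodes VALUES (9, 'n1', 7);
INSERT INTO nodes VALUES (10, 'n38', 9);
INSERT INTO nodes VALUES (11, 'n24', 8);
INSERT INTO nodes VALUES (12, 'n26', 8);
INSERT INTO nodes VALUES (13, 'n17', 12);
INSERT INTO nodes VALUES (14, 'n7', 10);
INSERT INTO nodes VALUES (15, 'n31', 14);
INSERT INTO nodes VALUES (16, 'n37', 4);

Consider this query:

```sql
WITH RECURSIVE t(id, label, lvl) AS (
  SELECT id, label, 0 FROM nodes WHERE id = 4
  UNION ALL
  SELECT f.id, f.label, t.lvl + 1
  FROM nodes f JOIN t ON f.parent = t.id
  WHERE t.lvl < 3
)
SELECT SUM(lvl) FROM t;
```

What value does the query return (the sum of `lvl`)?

7

Base: id=4 (n19) at lvl 0.
Iteration 1: rows with parent in {4} -> n15 (id 7, lvl 1), n37 (id 16, lvl 1).
Iteration 2: rows with parent in {7,16} -> n1 (id 9, lvl 2).
Iteration 3: rows with parent in {9} -> n38 (id 10, lvl 3).
Iteration 4: lvl < 3 fails for all current rows; recursion stops.
SUM(lvl) = 0 + 1 + 1 + 2 + 3 = 7.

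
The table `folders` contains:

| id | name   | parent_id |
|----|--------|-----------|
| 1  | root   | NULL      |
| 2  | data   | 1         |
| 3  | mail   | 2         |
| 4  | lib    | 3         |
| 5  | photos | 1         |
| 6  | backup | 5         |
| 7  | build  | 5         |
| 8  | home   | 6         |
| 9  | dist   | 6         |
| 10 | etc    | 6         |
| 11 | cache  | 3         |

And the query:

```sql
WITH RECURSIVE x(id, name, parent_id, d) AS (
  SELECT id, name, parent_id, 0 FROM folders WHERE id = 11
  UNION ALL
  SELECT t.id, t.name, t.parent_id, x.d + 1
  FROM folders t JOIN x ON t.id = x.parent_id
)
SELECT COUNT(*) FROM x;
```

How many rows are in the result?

Base: id=11 (cache), parent_id=3, d 0.
Iteration 1: join on id=3 -> mail (id 3, parent_id=2, d 1).
Iteration 2: join on id=2 -> data (id 2, parent_id=1, d 2).
Iteration 3: join on id=1 -> root (id 1, parent_id=NULL, d 3).
Iteration 4: parent_id is NULL; no match; recursion stops.
Total rows emitted: 4.

4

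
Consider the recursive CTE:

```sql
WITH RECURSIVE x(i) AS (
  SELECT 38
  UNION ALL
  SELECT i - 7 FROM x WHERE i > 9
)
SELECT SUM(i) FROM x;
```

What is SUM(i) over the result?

123

Base: i=38.
Iteration 1: 38 > 9 holds -> i = 38 - 7 = 31.
Iteration 2: 31 > 9 holds -> i = 31 - 7 = 24.
Iteration 3: 24 > 9 holds -> i = 24 - 7 = 17.
Iteration 4: 17 > 9 holds -> i = 17 - 7 = 10.
Iteration 5: 10 > 9 holds -> i = 10 - 7 = 3.
Iteration 6: 3 > 9 fails; recursion stops.
SUM(i) = 38 + 31 + 24 + 17 + 10 + 3 = 123.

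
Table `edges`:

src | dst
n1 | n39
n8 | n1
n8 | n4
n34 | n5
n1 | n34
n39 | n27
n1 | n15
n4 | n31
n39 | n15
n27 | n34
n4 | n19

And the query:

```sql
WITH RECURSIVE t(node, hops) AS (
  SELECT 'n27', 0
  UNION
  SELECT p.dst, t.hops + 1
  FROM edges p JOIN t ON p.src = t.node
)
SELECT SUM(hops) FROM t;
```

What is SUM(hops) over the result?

3

Base: (n27, hops=0).
Iteration 1: edges from {n27} -> (n34, hops=1).
Iteration 2: edges from {n34} -> (n5, hops=2).
Iteration 3: no outgoing edges from {n5}; recursion stops.
SUM(hops) = 0 + 1 + 2 = 3.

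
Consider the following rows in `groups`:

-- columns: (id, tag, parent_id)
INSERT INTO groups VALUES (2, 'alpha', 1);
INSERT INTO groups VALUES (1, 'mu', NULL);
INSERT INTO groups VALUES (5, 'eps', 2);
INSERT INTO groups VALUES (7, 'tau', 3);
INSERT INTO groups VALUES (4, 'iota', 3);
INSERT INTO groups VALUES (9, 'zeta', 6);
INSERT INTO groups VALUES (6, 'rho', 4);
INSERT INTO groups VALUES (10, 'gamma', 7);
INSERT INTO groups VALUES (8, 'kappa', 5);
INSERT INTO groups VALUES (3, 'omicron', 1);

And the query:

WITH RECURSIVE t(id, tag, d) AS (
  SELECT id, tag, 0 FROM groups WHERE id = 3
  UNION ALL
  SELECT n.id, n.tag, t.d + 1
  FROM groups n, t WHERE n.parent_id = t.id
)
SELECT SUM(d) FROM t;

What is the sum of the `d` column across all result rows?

Base: id=3 (omicron) at d 0.
Iteration 1: rows with parent_id in {3} -> iota (id 4, d 1), tau (id 7, d 1).
Iteration 2: rows with parent_id in {4,7} -> rho (id 6, d 2), gamma (id 10, d 2).
Iteration 3: rows with parent_id in {6,10} -> zeta (id 9, d 3).
Iteration 4: no rows with parent_id in {9}; recursion stops.
SUM(d) = 0 + 1 + 1 + 2 + 2 + 3 = 9.

9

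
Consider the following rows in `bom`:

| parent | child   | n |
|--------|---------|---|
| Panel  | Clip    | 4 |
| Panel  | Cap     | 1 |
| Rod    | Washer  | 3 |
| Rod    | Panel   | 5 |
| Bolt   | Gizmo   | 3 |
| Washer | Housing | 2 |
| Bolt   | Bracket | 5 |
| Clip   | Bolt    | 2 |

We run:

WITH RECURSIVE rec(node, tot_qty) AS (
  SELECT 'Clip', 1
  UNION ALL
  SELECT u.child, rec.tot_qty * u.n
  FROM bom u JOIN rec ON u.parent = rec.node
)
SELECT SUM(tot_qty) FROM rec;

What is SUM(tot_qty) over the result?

Base: (Clip, tot_qty=1).
Iteration 1: components of {Clip} -> Bolt = 1*2 = 2.
Iteration 2: components of {Bolt} -> Bracket = 2*5 = 10, Gizmo = 2*3 = 6.
Iteration 3: no further components; recursion stops.
SUM(tot_qty) = 1 + 2 + 10 + 6 = 19.

19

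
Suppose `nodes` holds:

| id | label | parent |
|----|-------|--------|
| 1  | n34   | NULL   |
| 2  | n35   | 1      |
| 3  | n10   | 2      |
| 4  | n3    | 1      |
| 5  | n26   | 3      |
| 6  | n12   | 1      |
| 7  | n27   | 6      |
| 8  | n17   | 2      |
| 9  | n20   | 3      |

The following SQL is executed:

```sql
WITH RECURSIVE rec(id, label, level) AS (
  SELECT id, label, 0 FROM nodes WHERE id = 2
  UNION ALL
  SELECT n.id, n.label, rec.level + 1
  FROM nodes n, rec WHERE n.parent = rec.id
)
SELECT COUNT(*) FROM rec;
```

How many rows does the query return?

5

Base: id=2 (n35) at level 0.
Iteration 1: rows with parent in {2} -> n10 (id 3, level 1), n17 (id 8, level 1).
Iteration 2: rows with parent in {3,8} -> n26 (id 5, level 2), n20 (id 9, level 2).
Iteration 3: no rows with parent in {5,9}; recursion stops.
Total rows emitted: 5.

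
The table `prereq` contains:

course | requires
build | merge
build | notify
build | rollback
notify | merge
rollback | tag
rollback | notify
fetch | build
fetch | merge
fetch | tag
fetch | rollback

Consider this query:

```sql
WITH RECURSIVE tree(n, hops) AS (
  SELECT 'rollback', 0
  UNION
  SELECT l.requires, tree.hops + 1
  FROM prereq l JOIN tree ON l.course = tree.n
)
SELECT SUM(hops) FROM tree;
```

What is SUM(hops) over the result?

4

Base: (rollback, hops=0).
Iteration 1: edges from {rollback} -> (notify, hops=1), (tag, hops=1).
Iteration 2: edges from {notify,tag} -> (merge, hops=2).
Iteration 3: no outgoing edges from {merge}; recursion stops.
SUM(hops) = 0 + 1 + 1 + 2 = 4.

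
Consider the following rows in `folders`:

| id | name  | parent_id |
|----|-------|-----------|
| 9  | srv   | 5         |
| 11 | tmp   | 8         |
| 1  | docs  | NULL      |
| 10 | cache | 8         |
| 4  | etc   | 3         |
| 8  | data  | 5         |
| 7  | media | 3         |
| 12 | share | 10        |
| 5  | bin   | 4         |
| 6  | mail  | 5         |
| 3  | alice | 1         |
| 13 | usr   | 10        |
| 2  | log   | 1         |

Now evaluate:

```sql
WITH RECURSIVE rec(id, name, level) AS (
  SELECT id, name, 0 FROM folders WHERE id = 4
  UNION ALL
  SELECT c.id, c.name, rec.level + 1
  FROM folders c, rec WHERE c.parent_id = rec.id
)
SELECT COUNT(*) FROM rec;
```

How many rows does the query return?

9

Base: id=4 (etc) at level 0.
Iteration 1: rows with parent_id in {4} -> bin (id 5, level 1).
Iteration 2: rows with parent_id in {5} -> mail (id 6, level 2), data (id 8, level 2), srv (id 9, level 2).
Iteration 3: rows with parent_id in {6,8,9} -> cache (id 10, level 3), tmp (id 11, level 3).
Iteration 4: rows with parent_id in {10,11} -> share (id 12, level 4), usr (id 13, level 4).
Iteration 5: no rows with parent_id in {12,13}; recursion stops.
Total rows emitted: 9.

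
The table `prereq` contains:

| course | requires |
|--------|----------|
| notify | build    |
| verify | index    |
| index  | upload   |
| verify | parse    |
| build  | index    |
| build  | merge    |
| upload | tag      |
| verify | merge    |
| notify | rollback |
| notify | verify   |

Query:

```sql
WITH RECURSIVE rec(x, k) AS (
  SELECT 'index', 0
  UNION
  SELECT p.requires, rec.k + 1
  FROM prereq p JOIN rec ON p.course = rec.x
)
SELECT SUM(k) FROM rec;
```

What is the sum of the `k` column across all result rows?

3

Base: (index, k=0).
Iteration 1: edges from {index} -> (upload, k=1).
Iteration 2: edges from {upload} -> (tag, k=2).
Iteration 3: no outgoing edges from {tag}; recursion stops.
SUM(k) = 0 + 1 + 2 = 3.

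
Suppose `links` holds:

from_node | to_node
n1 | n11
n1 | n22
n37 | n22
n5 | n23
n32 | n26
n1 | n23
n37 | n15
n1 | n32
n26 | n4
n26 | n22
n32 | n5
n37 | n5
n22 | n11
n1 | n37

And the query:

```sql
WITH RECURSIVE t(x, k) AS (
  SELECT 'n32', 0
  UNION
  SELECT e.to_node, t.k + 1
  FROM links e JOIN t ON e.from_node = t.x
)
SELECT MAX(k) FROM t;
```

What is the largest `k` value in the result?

Base: (n32, k=0).
Iteration 1: edges from {n32} -> (n26, k=1), (n5, k=1).
Iteration 2: edges from {n26,n5} -> (n22, k=2), (n23, k=2), (n4, k=2).
Iteration 3: edges from {n22,n23,n4} -> (n11, k=3).
Iteration 4: no outgoing edges from {n11}; recursion stops.
k values: 0, 1, 1, 2, 2, 2, 3; the maximum is 3.

3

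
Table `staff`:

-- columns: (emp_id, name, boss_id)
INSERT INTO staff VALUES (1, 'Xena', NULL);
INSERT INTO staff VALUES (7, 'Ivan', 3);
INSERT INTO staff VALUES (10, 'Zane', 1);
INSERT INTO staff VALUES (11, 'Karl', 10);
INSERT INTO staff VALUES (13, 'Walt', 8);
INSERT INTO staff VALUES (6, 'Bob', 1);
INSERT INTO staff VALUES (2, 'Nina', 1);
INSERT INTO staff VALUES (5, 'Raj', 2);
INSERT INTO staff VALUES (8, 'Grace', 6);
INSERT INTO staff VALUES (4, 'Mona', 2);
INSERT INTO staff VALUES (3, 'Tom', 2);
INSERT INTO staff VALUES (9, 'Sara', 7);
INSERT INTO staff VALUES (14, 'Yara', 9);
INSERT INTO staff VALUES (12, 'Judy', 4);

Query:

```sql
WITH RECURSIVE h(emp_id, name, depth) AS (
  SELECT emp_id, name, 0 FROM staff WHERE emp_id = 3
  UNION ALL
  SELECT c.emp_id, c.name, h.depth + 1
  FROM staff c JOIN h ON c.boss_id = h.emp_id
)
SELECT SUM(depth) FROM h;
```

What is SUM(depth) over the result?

Base: emp_id=3 (Tom) at depth 0.
Iteration 1: rows with boss_id in {3} -> Ivan (id 7, depth 1).
Iteration 2: rows with boss_id in {7} -> Sara (id 9, depth 2).
Iteration 3: rows with boss_id in {9} -> Yara (id 14, depth 3).
Iteration 4: no rows with boss_id in {14}; recursion stops.
SUM(depth) = 0 + 1 + 2 + 3 = 6.

6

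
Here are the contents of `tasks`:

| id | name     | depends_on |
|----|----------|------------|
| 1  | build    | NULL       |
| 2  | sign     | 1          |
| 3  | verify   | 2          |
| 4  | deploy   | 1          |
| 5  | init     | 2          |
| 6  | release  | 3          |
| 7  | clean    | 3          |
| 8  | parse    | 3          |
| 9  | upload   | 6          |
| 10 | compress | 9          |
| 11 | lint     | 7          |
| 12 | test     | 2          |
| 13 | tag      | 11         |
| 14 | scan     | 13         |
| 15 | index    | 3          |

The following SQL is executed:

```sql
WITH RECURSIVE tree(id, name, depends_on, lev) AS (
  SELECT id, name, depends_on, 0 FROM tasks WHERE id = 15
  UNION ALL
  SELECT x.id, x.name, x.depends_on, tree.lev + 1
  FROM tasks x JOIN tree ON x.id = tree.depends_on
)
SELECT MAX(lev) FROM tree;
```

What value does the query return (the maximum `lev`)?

Base: id=15 (index), depends_on=3, lev 0.
Iteration 1: join on id=3 -> verify (id 3, depends_on=2, lev 1).
Iteration 2: join on id=2 -> sign (id 2, depends_on=1, lev 2).
Iteration 3: join on id=1 -> build (id 1, depends_on=NULL, lev 3).
Iteration 4: depends_on is NULL; no match; recursion stops.
lev values: 0, 1, 2, 3; the maximum is 3.

3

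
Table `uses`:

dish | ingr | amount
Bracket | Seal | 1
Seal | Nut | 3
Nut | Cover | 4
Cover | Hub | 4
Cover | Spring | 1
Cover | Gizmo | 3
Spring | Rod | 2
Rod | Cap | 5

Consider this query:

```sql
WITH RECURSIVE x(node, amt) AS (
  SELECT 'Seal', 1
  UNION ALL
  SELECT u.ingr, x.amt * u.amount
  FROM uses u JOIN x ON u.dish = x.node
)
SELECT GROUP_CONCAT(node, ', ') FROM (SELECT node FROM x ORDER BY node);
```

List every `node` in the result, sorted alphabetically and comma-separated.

Base: (Seal, amt=1).
Iteration 1: components of {Seal} -> Nut = 1*3 = 3.
Iteration 2: components of {Nut} -> Cover = 3*4 = 12.
Iteration 3: components of {Cover} -> Gizmo = 12*3 = 36, Hub = 12*4 = 48, Spring = 12*1 = 12.
Iteration 4: components of {Gizmo,Hub,Spring} -> Rod = 12*2 = 24.
Iteration 5: components of {Rod} -> Cap = 24*5 = 120.
Iteration 6: no further components; recursion stops.

Cap, Cover, Gizmo, Hub, Nut, Rod, Seal, Spring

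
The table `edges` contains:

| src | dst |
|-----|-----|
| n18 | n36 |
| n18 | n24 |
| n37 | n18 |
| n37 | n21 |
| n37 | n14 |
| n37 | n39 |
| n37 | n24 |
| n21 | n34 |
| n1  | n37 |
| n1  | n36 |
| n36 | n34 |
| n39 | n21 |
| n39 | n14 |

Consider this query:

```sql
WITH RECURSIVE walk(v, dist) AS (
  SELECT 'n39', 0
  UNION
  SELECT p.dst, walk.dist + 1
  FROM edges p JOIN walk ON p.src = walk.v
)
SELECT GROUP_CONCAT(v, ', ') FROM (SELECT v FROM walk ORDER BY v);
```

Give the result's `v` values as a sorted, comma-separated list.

Base: (n39, dist=0).
Iteration 1: edges from {n39} -> (n14, dist=1), (n21, dist=1).
Iteration 2: edges from {n14,n21} -> (n34, dist=2).
Iteration 3: no outgoing edges from {n34}; recursion stops.

n14, n21, n34, n39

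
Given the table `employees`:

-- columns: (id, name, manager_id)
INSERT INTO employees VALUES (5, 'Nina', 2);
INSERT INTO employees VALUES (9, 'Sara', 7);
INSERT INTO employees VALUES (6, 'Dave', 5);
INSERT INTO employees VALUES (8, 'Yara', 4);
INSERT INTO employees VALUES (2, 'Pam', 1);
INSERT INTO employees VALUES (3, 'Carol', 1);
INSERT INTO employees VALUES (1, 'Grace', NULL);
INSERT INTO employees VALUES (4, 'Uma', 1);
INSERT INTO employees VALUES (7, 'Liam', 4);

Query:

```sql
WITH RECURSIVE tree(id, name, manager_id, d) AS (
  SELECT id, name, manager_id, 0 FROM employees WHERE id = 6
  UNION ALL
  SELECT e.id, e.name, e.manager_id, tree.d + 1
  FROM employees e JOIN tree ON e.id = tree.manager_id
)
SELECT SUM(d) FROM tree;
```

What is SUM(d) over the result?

Base: id=6 (Dave), manager_id=5, d 0.
Iteration 1: join on id=5 -> Nina (id 5, manager_id=2, d 1).
Iteration 2: join on id=2 -> Pam (id 2, manager_id=1, d 2).
Iteration 3: join on id=1 -> Grace (id 1, manager_id=NULL, d 3).
Iteration 4: manager_id is NULL; no match; recursion stops.
SUM(d) = 0 + 1 + 2 + 3 = 6.

6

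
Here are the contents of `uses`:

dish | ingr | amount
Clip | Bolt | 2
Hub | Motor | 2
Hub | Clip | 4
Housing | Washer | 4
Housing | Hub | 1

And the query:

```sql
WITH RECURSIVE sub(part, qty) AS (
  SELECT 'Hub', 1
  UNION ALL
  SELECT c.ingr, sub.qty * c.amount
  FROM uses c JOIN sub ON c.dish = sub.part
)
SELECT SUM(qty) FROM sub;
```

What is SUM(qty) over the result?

15

Base: (Hub, qty=1).
Iteration 1: components of {Hub} -> Clip = 1*4 = 4, Motor = 1*2 = 2.
Iteration 2: components of {Clip,Motor} -> Bolt = 4*2 = 8.
Iteration 3: no further components; recursion stops.
SUM(qty) = 1 + 4 + 2 + 8 = 15.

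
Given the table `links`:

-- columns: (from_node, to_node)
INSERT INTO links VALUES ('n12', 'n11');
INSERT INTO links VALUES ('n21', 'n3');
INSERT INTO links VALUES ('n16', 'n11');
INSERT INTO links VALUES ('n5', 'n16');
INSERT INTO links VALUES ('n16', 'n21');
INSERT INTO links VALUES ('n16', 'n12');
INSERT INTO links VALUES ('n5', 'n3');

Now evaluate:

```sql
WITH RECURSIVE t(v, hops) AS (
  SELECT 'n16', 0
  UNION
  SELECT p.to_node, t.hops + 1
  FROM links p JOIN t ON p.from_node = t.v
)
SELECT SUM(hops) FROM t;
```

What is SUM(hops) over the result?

7

Base: (n16, hops=0).
Iteration 1: edges from {n16} -> (n11, hops=1), (n12, hops=1), (n21, hops=1).
Iteration 2: edges from {n11,n12,n21} -> (n11, hops=2), (n3, hops=2).
Iteration 3: no outgoing edges from {n11,n3}; recursion stops.
SUM(hops) = 0 + 1 + 1 + 1 + 2 + 2 = 7.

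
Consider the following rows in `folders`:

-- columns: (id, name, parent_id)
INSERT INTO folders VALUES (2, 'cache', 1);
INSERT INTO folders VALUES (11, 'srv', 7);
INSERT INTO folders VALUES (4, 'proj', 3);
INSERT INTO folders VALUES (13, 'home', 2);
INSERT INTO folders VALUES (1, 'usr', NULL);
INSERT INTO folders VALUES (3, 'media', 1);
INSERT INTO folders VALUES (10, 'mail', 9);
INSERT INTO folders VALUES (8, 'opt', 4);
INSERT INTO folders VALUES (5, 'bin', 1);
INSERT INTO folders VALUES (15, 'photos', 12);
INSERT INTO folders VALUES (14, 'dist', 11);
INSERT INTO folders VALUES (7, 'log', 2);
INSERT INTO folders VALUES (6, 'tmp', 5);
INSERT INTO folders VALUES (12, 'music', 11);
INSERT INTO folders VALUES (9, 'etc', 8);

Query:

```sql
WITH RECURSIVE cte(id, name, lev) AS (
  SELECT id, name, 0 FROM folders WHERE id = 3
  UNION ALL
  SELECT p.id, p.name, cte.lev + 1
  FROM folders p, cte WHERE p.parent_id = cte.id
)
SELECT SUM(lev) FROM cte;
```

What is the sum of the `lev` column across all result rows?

10

Base: id=3 (media) at lev 0.
Iteration 1: rows with parent_id in {3} -> proj (id 4, lev 1).
Iteration 2: rows with parent_id in {4} -> opt (id 8, lev 2).
Iteration 3: rows with parent_id in {8} -> etc (id 9, lev 3).
Iteration 4: rows with parent_id in {9} -> mail (id 10, lev 4).
Iteration 5: no rows with parent_id in {10}; recursion stops.
SUM(lev) = 0 + 1 + 2 + 3 + 4 = 10.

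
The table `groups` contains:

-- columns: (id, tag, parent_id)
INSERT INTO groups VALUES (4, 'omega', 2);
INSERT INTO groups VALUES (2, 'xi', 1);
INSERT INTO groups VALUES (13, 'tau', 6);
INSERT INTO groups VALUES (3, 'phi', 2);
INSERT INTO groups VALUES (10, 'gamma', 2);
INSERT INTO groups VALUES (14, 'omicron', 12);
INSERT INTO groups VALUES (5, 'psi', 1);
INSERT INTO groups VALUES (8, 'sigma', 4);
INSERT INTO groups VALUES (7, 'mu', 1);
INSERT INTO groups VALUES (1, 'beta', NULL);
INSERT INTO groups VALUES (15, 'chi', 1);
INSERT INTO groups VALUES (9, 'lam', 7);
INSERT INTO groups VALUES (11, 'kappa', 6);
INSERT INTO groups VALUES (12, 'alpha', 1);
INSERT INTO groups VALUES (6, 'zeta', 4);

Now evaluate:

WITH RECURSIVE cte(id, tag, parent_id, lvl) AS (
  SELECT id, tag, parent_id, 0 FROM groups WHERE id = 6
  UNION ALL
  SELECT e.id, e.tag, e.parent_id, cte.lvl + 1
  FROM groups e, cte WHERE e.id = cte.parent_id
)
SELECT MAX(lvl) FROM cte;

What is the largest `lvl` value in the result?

Base: id=6 (zeta), parent_id=4, lvl 0.
Iteration 1: join on id=4 -> omega (id 4, parent_id=2, lvl 1).
Iteration 2: join on id=2 -> xi (id 2, parent_id=1, lvl 2).
Iteration 3: join on id=1 -> beta (id 1, parent_id=NULL, lvl 3).
Iteration 4: parent_id is NULL; no match; recursion stops.
lvl values: 0, 1, 2, 3; the maximum is 3.

3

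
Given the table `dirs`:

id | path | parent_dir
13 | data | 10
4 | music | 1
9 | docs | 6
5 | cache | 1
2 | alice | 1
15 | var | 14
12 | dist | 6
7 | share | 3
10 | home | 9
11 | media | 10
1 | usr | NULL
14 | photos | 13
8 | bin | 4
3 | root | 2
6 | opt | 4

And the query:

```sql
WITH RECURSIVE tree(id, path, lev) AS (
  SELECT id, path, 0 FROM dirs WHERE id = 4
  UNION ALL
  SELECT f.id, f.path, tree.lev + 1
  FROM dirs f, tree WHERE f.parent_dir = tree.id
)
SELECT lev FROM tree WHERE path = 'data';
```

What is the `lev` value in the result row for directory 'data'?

4

Base: id=4 (music) at lev 0.
Iteration 1: rows with parent_dir in {4} -> opt (id 6, lev 1), bin (id 8, lev 1).
Iteration 2: rows with parent_dir in {6,8} -> docs (id 9, lev 2), dist (id 12, lev 2).
Iteration 3: rows with parent_dir in {9,12} -> home (id 10, lev 3).
Iteration 4: rows with parent_dir in {10} -> media (id 11, lev 4), data (id 13, lev 4).
Iteration 5: rows with parent_dir in {11,13} -> photos (id 14, lev 5).
Iteration 6: rows with parent_dir in {14} -> var (id 15, lev 6).
Iteration 7: no rows with parent_dir in {15}; recursion stops.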